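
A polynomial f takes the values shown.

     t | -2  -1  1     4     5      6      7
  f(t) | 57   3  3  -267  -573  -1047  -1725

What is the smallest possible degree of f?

3

Divided differences on the nodes -2, -1, 1, 4, 5, 6, 7:
  order 0: 57  3  3  -267  -573  -1047  -1725
  order 1: -54  0  -90  -306  -474  -678
  order 2: 18  -18  -54  -84  -102
  order 3: -6  -6  -6  -6
  order 4: 0  0  0
  order 5: 0  0
  order 6: 0
The order-3 divided differences are all -6 (nonzero) and every higher order vanishes, so the data lies on a polynomial of degree exactly 3.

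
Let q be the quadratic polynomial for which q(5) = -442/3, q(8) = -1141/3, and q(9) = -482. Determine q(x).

Write q(x) = ax^2 + bx + c. Substituting each data point gives a linear system:
  25a + 5b + c = -442/3
  64a + 8b + c = -1141/3
  81a + 9b + c = -482
Solving the system yields a = -6, b = 1/3, c = 1.
So q(x) = -6x^2 + (1/3)x + 1.
Check: q(5) = -442/3. ✓

q(x) = -6x^2 + (1/3)x + 1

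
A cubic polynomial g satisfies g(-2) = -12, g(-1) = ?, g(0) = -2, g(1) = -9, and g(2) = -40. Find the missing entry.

-7

The 4 known points determine the degree-3 polynomial uniquely.
Write g(s) = as^3 + bs^2 + cs + d. Substituting each data point gives a linear system:
  -8a + 4b - 2c + d = -12
  d = -2
  a + b + c + d = -9
  8a + 4b + 2c + d = -40
Solving the system yields a = -2, b = -6, c = 1, d = -2.
So g(s) = -2s³ - 6s² + s - 2.
Then g(-1) = -7.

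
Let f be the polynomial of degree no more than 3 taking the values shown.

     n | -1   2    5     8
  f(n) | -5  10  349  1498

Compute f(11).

3943

Forward differences of the values at n = -1, 2, 5, 8:
  f  : -5  10  349  1498
  Δ  : 15  339  1149
  Δ^2: 324  810
  Δ^3: 486
The third differences are constant, confirming degree 3.
Interpolating (Newton forward form) and evaluating at n = 11 gives f(11) = 3943.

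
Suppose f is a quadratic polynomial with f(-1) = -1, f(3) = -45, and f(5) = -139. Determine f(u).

Using the Lagrange interpolation formula with nodes -1, 3, 5:
  L_0(u) = (u - 3)(u - 5) / 24
  L_1(u) = (u + 1)(u - 5) / -8
  L_2(u) = (u + 1)(u - 3) / 12
Then f(u) = -1·L_0(u) - 45·L_1(u) - 139·L_2(u).
Expanding and collecting terms gives f(u) = -6u^2 + u + 6.
Check: f(-1) = -1. ✓

f(u) = -6u^2 + u + 6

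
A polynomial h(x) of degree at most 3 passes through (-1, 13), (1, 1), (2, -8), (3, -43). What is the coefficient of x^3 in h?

Write h(x) = ax^3 + bx^2 + cx + d. Substituting each data point gives a linear system:
  -a + b - c + d = 13
  a + b + c + d = 1
  8a + 4b + 2c + d = -8
  27a + 9b + 3c + d = -43
Solving the system yields a = -3, b = 5, c = -3, d = 2.
So h(x) = -3x^3 + 5x^2 - 3x + 2.
The leading coefficient is -3.

-3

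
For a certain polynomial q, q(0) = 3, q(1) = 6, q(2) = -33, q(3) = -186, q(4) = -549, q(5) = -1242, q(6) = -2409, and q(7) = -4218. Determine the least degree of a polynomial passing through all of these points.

Forward differences of the values at t = 0, 1, 2, 3, 4, 5, 6, 7:
  q  : 3  6  -33  -186  -549  -1242  -2409  -4218
  Δ  : 3  -39  -153  -363  -693  -1167  -1809
  Δ^2: -42  -114  -210  -330  -474  -642
  Δ^3: -72  -96  -120  -144  -168
  Δ^4: -24  -24  -24  -24
  Δ^5: 0  0  0
  Δ^6: 0  0
  Δ^7: 0
The fourth differences are constant (-24) and nonzero, while all higher differences vanish, so the minimal degree is 4.

4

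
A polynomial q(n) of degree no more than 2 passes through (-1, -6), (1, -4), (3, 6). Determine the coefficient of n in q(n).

Write q(n) = an^2 + bn + c. Substituting each data point gives a linear system:
  a - b + c = -6
  a + b + c = -4
  9a + 3b + c = 6
Solving the system yields a = 1, b = 1, c = -6.
So q(n) = n² + n - 6.
The coefficient of n is 1.

1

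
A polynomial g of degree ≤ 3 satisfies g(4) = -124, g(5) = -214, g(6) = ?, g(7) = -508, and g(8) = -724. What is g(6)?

-340

On equispaced nodes a degree-3 polynomial has vanishing fourth forward difference, so
  g(4) - 4·g(5) + 6·g(6) - 4·g(7) + g(8) = 0.
Substituting the known values and solving for g(6):
  6·g(6) = -2040
  g(6) = -340.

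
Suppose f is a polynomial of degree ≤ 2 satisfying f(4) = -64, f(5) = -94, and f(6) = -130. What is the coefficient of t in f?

-3

Write f(t) = at^2 + bt + c. Substituting each data point gives a linear system:
  16a + 4b + c = -64
  25a + 5b + c = -94
  36a + 6b + c = -130
Solving the system yields a = -3, b = -3, c = -4.
So f(t) = -3t^2 - 3t - 4.
The coefficient of t is -3.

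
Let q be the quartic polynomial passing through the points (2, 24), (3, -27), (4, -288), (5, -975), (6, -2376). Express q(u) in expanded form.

q(u) = -3u^4 + 6u^3 + 6u^2

Write q(u) = au^4 + bu^3 + cu^2 + du + e. Substituting each data point gives a linear system:
  16a + 8b + 4c + 2d + e = 24
  81a + 27b + 9c + 3d + e = -27
  256a + 64b + 16c + 4d + e = -288
  625a + 125b + 25c + 5d + e = -975
  1296a + 216b + 36c + 6d + e = -2376
Solving the system yields a = -3, b = 6, c = 6, d = 0, e = 0.
So q(u) = -3u⁴ + 6u³ + 6u².
Check: q(4) = -288. ✓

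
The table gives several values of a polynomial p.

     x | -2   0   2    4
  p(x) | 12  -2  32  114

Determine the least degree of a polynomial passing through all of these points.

Forward differences of the values at x = -2, 0, 2, 4:
  p  : 12  -2  32  114
  Δ  : -14  34  82
  Δ^2: 48  48
  Δ^3: 0
The second differences are constant (48) and nonzero, while all higher differences vanish, so the minimal degree is 2.

2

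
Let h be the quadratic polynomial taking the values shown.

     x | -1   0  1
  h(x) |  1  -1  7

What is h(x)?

h(x) = 5x^2 + 3x - 1

Write h(x) = ax^2 + bx + c. Substituting each data point gives a linear system:
  a - b + c = 1
  c = -1
  a + b + c = 7
Solving the system yields a = 5, b = 3, c = -1.
So h(x) = 5x^2 + 3x - 1.
Check: h(0) = -1. ✓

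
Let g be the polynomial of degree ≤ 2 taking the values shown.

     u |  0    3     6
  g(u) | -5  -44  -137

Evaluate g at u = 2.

-25

Forward differences of the values at u = 0, 3, 6:
  g  : -5  -44  -137
  Δ  : -39  -93
  Δ^2: -54
The second differences are constant, confirming degree 2.
Interpolating (Newton forward form) and evaluating at u = 2 gives g(2) = -25.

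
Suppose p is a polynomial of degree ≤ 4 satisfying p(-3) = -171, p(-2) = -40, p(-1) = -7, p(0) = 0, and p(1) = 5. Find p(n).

p(n) = -2n^4 + n^2 + 6n

Using the Lagrange interpolation formula with nodes -3, -2, -1, 0, 1:
  L_0(n) = (n + 2)(n + 1)n(n - 1) / 24
  L_1(n) = (n + 3)(n + 1)n(n - 1) / -6
  L_2(n) = (n + 3)(n + 2)n(n - 1) / 4
  L_3(n) = (n + 3)(n + 2)(n + 1)(n - 1) / -6
  L_4(n) = (n + 3)(n + 2)(n + 1)n / 24
Then p(n) = -171·L_0(n) - 40·L_1(n) - 7·L_2(n) + 0·L_3(n) + 5·L_4(n).
Expanding and collecting terms gives p(n) = -2n^4 + n^2 + 6n.
Check: p(-3) = -171. ✓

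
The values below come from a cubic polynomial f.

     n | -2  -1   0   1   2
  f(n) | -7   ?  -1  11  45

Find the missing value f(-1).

On equispaced nodes a degree-3 polynomial has vanishing fourth forward difference, so
  f(-2) - 4·f(-1) + 6·f(0) - 4·f(1) + f(2) = 0.
Substituting the known values and solving for f(-1):
  -4·f(-1) = 12
  f(-1) = -3.

-3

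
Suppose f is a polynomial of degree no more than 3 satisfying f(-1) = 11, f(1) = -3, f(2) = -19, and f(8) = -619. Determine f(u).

Write f(u) = au^3 + bu^2 + cu + d. Substituting each data point gives a linear system:
  -a + b - c + d = 11
  a + b + c + d = -3
  8a + 4b + 2c + d = -19
  512a + 64b + 8c + d = -619
Solving the system yields a = -1, b = -1, c = -6, d = 5.
So f(u) = -u³ - u² - 6u + 5.
Check: f(-1) = 11. ✓

f(u) = -u^3 - u^2 - 6u + 5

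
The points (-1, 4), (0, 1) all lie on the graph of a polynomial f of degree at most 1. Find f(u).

Write f(u) = au + b. Substituting each data point gives a linear system:
  -a + b = 4
  b = 1
Solving the system yields a = -3, b = 1.
So f(u) = -3u + 1.
Check: f(-1) = 4. ✓

f(u) = -3u + 1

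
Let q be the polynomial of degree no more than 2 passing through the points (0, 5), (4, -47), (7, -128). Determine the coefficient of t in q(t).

Write q(t) = at^2 + bt + c. Substituting each data point gives a linear system:
  c = 5
  16a + 4b + c = -47
  49a + 7b + c = -128
Solving the system yields a = -2, b = -5, c = 5.
So q(t) = -2t^2 - 5t + 5.
The coefficient of t is -5.

-5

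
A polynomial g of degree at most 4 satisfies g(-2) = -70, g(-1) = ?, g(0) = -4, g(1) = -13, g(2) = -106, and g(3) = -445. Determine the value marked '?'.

On equispaced nodes a degree-4 polynomial has vanishing fifth forward difference, so
  - g(-2) + 5·g(-1) - 10·g(0) + 10·g(1) - 5·g(2) + g(3) = 0.
Substituting the known values and solving for g(-1):
  5·g(-1) = -65
  g(-1) = -13.

-13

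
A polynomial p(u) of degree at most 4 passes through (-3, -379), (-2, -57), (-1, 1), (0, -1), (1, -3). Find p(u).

p(u) = -6u^4 - 2u^3 + 6u^2 - 1

Write p(u) = au^4 + bu^3 + cu^2 + du + e. Substituting each data point gives a linear system:
  81a - 27b + 9c - 3d + e = -379
  16a - 8b + 4c - 2d + e = -57
  a - b + c - d + e = 1
  e = -1
  a + b + c + d + e = -3
Solving the system yields a = -6, b = -2, c = 6, d = 0, e = -1.
So p(u) = -6u⁴ - 2u³ + 6u² - 1.
Check: p(-1) = 1. ✓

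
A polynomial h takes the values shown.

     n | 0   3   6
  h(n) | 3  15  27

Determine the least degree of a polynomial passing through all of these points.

Forward differences of the values at n = 0, 3, 6:
  h  : 3  15  27
  Δ  : 12  12
  Δ^2: 0
The first differences are constant (12) and nonzero, while all higher differences vanish, so the minimal degree is 1.

1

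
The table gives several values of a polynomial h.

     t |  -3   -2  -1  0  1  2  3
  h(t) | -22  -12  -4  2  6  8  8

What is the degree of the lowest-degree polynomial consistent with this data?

2

Forward differences of the values at t = -3, -2, -1, 0, 1, 2, 3:
  h  : -22  -12  -4  2  6  8  8
  Δ  : 10  8  6  4  2  0
  Δ^2: -2  -2  -2  -2  -2
  Δ^3: 0  0  0  0
  Δ^4: 0  0  0
  Δ^5: 0  0
  Δ^6: 0
The second differences are constant (-2) and nonzero, while all higher differences vanish, so the minimal degree is 2.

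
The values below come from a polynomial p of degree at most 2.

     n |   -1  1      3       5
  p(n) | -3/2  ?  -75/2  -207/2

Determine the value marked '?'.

The 3 known points determine the degree-2 polynomial uniquely.
Write p(n) = an^2 + bn + c. Substituting each data point gives a linear system:
  a - b + c = -3/2
  9a + 3b + c = -75/2
  25a + 5b + c = -207/2
Solving the system yields a = -4, b = -1, c = 3/2.
So p(n) = -4n^2 - n + 3/2.
Then p(1) = -7/2.

-7/2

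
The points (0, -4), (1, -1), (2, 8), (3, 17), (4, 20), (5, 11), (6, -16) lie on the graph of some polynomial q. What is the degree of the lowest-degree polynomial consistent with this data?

3

Forward differences of the values at s = 0, 1, 2, 3, 4, 5, 6:
  q  : -4  -1  8  17  20  11  -16
  Δ  : 3  9  9  3  -9  -27
  Δ^2: 6  0  -6  -12  -18
  Δ^3: -6  -6  -6  -6
  Δ^4: 0  0  0
  Δ^5: 0  0
  Δ^6: 0
The third differences are constant (-6) and nonzero, while all higher differences vanish, so the minimal degree is 3.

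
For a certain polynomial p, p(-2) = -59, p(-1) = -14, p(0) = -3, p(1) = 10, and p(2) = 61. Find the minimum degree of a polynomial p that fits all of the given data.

Forward differences of the values at s = -2, -1, 0, 1, 2:
  p  : -59  -14  -3  10  61
  Δ  : 45  11  13  51
  Δ^2: -34  2  38
  Δ^3: 36  36
  Δ^4: 0
The third differences are constant (36) and nonzero, while all higher differences vanish, so the minimal degree is 3.

3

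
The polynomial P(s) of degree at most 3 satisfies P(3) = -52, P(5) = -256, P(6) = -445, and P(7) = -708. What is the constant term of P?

-1

Write P(s) = as^3 + bs^2 + cs + d. Substituting each data point gives a linear system:
  27a + 9b + 3c + d = -52
  125a + 25b + 5c + d = -256
  216a + 36b + 6c + d = -445
  343a + 49b + 7c + d = -708
Solving the system yields a = -2, b = -1, c = 4, d = -1.
So P(s) = -2s^3 - s^2 + 4s - 1.
The constant term is -1.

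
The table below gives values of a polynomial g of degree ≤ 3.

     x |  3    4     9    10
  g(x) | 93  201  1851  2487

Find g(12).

4161

Write g(x) = ax^3 + bx^2 + cx + d. Substituting each data point gives a linear system:
  27a + 9b + 3c + d = 93
  64a + 16b + 4c + d = 201
  729a + 81b + 9c + d = 1851
  1000a + 100b + 10c + d = 2487
Solving the system yields a = 2, b = 5, c = -1, d = -3.
So g(x) = 2x^3 + 5x^2 - x - 3.
Then g(12) = 4161.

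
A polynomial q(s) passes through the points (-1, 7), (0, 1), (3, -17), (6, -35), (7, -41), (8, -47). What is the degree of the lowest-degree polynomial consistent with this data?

Divided differences on the nodes -1, 0, 3, 6, 7, 8:
  order 0: 7  1  -17  -35  -41  -47
  order 1: -6  -6  -6  -6  -6
  order 2: 0  0  0  0
  order 3: 0  0  0
  order 4: 0  0
  order 5: 0
The order-1 divided differences are all -6 (nonzero) and every higher order vanishes, so the data lies on a polynomial of degree exactly 1.

1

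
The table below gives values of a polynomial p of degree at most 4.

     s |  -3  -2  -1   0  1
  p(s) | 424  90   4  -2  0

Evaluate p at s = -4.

Forward differences of the values at s = -3, -2, -1, 0, 1:
  p  : 424  90  4  -2  0
  Δ  : -334  -86  -6  2
  Δ^2: 248  80  8
  Δ^3: -168  -72
  Δ^4: 96
The fourth differences are constant, confirming degree 4.
Interpolating (Newton forward form) and evaluating at s = -4 gives p(-4) = 1270.

1270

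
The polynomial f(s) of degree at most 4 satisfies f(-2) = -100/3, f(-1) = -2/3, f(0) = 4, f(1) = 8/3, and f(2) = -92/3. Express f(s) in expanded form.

f(s) = -2s^4 - (1/3)s^3 - s^2 + 2s + 4

Write f(s) = as^4 + bs^3 + cs^2 + ds + e. Substituting each data point gives a linear system:
  16a - 8b + 4c - 2d + e = -100/3
  a - b + c - d + e = -2/3
  e = 4
  a + b + c + d + e = 8/3
  16a + 8b + 4c + 2d + e = -92/3
Solving the system yields a = -2, b = -1/3, c = -1, d = 2, e = 4.
So f(s) = -2s^4 - (1/3)s^3 - s^2 + 2s + 4.
Check: f(0) = 4. ✓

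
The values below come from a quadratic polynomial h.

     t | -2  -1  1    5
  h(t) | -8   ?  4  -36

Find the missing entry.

0

The 3 known points determine the degree-2 polynomial uniquely.
Write h(t) = at^2 + bt + c. Substituting each data point gives a linear system:
  4a - 2b + c = -8
  a + b + c = 4
  25a + 5b + c = -36
Solving the system yields a = -2, b = 2, c = 4.
So h(t) = -2t² + 2t + 4.
Then h(-1) = 0.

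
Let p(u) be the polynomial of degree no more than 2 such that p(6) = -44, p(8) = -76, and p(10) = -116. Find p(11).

Write p(u) = au^2 + bu + c. Substituting each data point gives a linear system:
  36a + 6b + c = -44
  64a + 8b + c = -76
  100a + 10b + c = -116
Solving the system yields a = -1, b = -2, c = 4.
So p(u) = -u^2 - 2u + 4.
Then p(11) = -139.

-139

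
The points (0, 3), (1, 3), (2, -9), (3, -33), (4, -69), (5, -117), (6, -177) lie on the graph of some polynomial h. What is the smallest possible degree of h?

2

Forward differences of the values at n = 0, 1, 2, 3, 4, 5, 6:
  h  : 3  3  -9  -33  -69  -117  -177
  Δ  : 0  -12  -24  -36  -48  -60
  Δ^2: -12  -12  -12  -12  -12
  Δ^3: 0  0  0  0
  Δ^4: 0  0  0
  Δ^5: 0  0
  Δ^6: 0
The second differences are constant (-12) and nonzero, while all higher differences vanish, so the minimal degree is 2.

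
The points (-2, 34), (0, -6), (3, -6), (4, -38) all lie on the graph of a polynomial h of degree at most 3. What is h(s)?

h(s) = -2s^3 + 6s^2 - 6

Using the Lagrange interpolation formula with nodes -2, 0, 3, 4:
  L_0(s) = s(s - 3)(s - 4) / -60
  L_1(s) = (s + 2)(s - 3)(s - 4) / 24
  L_2(s) = (s + 2)s(s - 4) / -15
  L_3(s) = (s + 2)s(s - 3) / 24
Then h(s) = 34·L_0(s) - 6·L_1(s) - 6·L_2(s) - 38·L_3(s).
Expanding and collecting terms gives h(s) = -2s^3 + 6s^2 - 6.
Check: h(3) = -6. ✓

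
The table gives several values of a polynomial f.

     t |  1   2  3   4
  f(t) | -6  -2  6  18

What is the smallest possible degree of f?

Forward differences of the values at t = 1, 2, 3, 4:
  f  : -6  -2  6  18
  Δ  : 4  8  12
  Δ^2: 4  4
  Δ^3: 0
The second differences are constant (4) and nonzero, while all higher differences vanish, so the minimal degree is 2.

2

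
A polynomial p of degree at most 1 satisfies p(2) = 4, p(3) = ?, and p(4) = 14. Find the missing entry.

On equispaced nodes a degree-1 polynomial has vanishing second forward difference, so
  p(2) - 2·p(3) + p(4) = 0.
Substituting the known values and solving for p(3):
  -2·p(3) = -18
  p(3) = 9.

9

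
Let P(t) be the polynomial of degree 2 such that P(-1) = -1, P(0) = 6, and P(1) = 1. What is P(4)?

-86

Using the Lagrange interpolation formula with nodes -1, 0, 1:
  L_0(t) = t(t - 1) / 2
  L_1(t) = (t + 1)(t - 1) / -1
  L_2(t) = (t + 1)t / 2
Then P(t) = -1·L_0(t) + 6·L_1(t) + 1·L_2(t).
Expanding and collecting terms gives P(t) = -6t^2 + t + 6.
Evaluating at t = 4: P(4) = -86.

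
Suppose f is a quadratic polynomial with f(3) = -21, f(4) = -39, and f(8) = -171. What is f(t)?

f(t) = -3t^2 + 3t - 3

Write f(t) = at^2 + bt + c. Substituting each data point gives a linear system:
  9a + 3b + c = -21
  16a + 4b + c = -39
  64a + 8b + c = -171
Solving the system yields a = -3, b = 3, c = -3.
So f(t) = -3t^2 + 3t - 3.
Check: f(8) = -171. ✓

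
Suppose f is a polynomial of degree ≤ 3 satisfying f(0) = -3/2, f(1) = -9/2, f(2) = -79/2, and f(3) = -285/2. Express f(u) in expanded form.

f(u) = -6u^3 + 2u^2 + u - 3/2

Write f(u) = au^3 + bu^2 + cu + d. Substituting each data point gives a linear system:
  d = -3/2
  a + b + c + d = -9/2
  8a + 4b + 2c + d = -79/2
  27a + 9b + 3c + d = -285/2
Solving the system yields a = -6, b = 2, c = 1, d = -3/2.
So f(u) = -6u³ + 2u² + u - 3/2.
Check: f(0) = -3/2. ✓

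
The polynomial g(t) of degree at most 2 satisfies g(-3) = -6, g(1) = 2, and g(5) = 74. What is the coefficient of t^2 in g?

2

Write g(t) = at^2 + bt + c. Substituting each data point gives a linear system:
  9a - 3b + c = -6
  a + b + c = 2
  25a + 5b + c = 74
Solving the system yields a = 2, b = 6, c = -6.
So g(t) = 2t² + 6t - 6.
The leading coefficient is 2.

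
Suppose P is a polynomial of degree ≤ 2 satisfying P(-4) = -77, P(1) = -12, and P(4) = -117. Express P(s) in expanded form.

P(s) = -6s^2 - 5s - 1

Using the Lagrange interpolation formula with nodes -4, 1, 4:
  L_0(s) = (s - 1)(s - 4) / 40
  L_1(s) = (s + 4)(s - 4) / -15
  L_2(s) = (s + 4)(s - 1) / 24
Then P(s) = -77·L_0(s) - 12·L_1(s) - 117·L_2(s).
Expanding and collecting terms gives P(s) = -6s² - 5s - 1.
Check: P(1) = -12. ✓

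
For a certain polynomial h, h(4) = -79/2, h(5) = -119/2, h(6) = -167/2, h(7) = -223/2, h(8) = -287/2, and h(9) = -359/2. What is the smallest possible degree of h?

Forward differences of the values at s = 4, 5, 6, 7, 8, 9:
  h  : -79/2  -119/2  -167/2  -223/2  -287/2  -359/2
  Δ  : -20  -24  -28  -32  -36
  Δ^2: -4  -4  -4  -4
  Δ^3: 0  0  0
  Δ^4: 0  0
  Δ^5: 0
The second differences are constant (-4) and nonzero, while all higher differences vanish, so the minimal degree is 2.

2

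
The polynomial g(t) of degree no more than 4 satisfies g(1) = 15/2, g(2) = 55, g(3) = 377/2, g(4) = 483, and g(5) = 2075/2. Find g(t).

g(t) = t^4 + (5/2)t^3 + 3t^2 + 6t - 5

Write g(t) = at^4 + bt^3 + ct^2 + dt + e. Substituting each data point gives a linear system:
  a + b + c + d + e = 15/2
  16a + 8b + 4c + 2d + e = 55
  81a + 27b + 9c + 3d + e = 377/2
  256a + 64b + 16c + 4d + e = 483
  625a + 125b + 25c + 5d + e = 2075/2
Solving the system yields a = 1, b = 5/2, c = 3, d = 6, e = -5.
So g(t) = t^4 + (5/2)t^3 + 3t^2 + 6t - 5.
Check: g(5) = 2075/2. ✓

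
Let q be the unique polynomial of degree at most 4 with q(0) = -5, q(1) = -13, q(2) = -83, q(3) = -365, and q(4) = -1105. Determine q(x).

q(x) = -4x^4 - x^3 - 3x - 5

Write q(x) = ax^4 + bx^3 + cx^2 + dx + e. Substituting each data point gives a linear system:
  e = -5
  a + b + c + d + e = -13
  16a + 8b + 4c + 2d + e = -83
  81a + 27b + 9c + 3d + e = -365
  256a + 64b + 16c + 4d + e = -1105
Solving the system yields a = -4, b = -1, c = 0, d = -3, e = -5.
So q(x) = -4x^4 - x^3 - 3x - 5.
Check: q(4) = -1105. ✓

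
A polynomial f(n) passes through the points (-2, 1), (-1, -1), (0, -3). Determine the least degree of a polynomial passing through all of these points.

Forward differences of the values at n = -2, -1, 0:
  f  : 1  -1  -3
  Δ  : -2  -2
  Δ^2: 0
The first differences are constant (-2) and nonzero, while all higher differences vanish, so the minimal degree is 1.

1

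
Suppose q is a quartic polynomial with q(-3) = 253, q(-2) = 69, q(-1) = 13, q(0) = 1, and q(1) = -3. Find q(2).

Using the Lagrange interpolation formula with nodes -3, -2, -1, 0, 1:
  L_0(u) = (u + 2)(u + 1)u(u - 1) / 24
  L_1(u) = (u + 3)(u + 1)u(u - 1) / -6
  L_2(u) = (u + 3)(u + 2)u(u - 1) / 4
  L_3(u) = (u + 3)(u + 2)(u + 1)(u - 1) / -6
  L_4(u) = (u + 3)(u + 2)(u + 1)u / 24
Then q(u) = 253·L_0(u) + 69·L_1(u) + 13·L_2(u) + 1·L_3(u) - 3·L_4(u).
Expanding and collecting terms gives q(u) = 2u^4 - 2u^3 + 2u^2 - 6u + 1.
Evaluating at u = 2: q(2) = 13.

13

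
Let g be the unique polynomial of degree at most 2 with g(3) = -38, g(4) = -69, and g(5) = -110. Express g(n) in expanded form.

Write g(n) = an^2 + bn + c. Substituting each data point gives a linear system:
  9a + 3b + c = -38
  16a + 4b + c = -69
  25a + 5b + c = -110
Solving the system yields a = -5, b = 4, c = -5.
So g(n) = -5n² + 4n - 5.
Check: g(5) = -110. ✓

g(n) = -5n^2 + 4n - 5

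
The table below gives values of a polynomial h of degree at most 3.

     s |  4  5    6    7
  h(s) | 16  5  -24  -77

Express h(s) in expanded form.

h(s) = -s^3 + 6s^2 - 4s

Using the Lagrange interpolation formula with nodes 4, 5, 6, 7:
  L_0(s) = (s - 5)(s - 6)(s - 7) / -6
  L_1(s) = (s - 4)(s - 6)(s - 7) / 2
  L_2(s) = (s - 4)(s - 5)(s - 7) / -2
  L_3(s) = (s - 4)(s - 5)(s - 6) / 6
Then h(s) = 16·L_0(s) + 5·L_1(s) - 24·L_2(s) - 77·L_3(s).
Expanding and collecting terms gives h(s) = -s^3 + 6s^2 - 4s.
Check: h(6) = -24. ✓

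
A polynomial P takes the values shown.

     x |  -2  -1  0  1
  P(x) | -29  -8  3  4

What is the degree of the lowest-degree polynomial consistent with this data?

2

Forward differences of the values at x = -2, -1, 0, 1:
  P  : -29  -8  3  4
  Δ  : 21  11  1
  Δ^2: -10  -10
  Δ^3: 0
The second differences are constant (-10) and nonzero, while all higher differences vanish, so the minimal degree is 2.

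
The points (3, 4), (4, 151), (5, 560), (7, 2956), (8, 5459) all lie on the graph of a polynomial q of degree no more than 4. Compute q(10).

Using the Lagrange interpolation formula with nodes 3, 4, 5, 7, 8:
  L_0(s) = (s - 4)(s - 5)(s - 7)(s - 8) / 40
  L_1(s) = (s - 3)(s - 5)(s - 7)(s - 8) / -12
  L_2(s) = (s - 3)(s - 4)(s - 7)(s - 8) / 12
  L_3(s) = (s - 3)(s - 4)(s - 5)(s - 8) / -24
  L_4(s) = (s - 3)(s - 4)(s - 5)(s - 7) / 60
Then q(s) = 4·L_0(s) + 151·L_1(s) + 560·L_2(s) + 2956·L_3(s) + 5459·L_4(s).
Expanding and collecting terms gives q(s) = 2s⁴ - 5s³ - 3s² + 3s - 5.
Evaluating at s = 10: q(10) = 14725.

14725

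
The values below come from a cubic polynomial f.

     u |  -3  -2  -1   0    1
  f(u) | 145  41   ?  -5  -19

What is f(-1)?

On equispaced nodes a degree-3 polynomial has vanishing fourth forward difference, so
  f(-3) - 4·f(-2) + 6·f(-1) - 4·f(0) + f(1) = 0.
Substituting the known values and solving for f(-1):
  6·f(-1) = 18
  f(-1) = 3.

3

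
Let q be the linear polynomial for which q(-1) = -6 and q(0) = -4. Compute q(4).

4

Write q(u) = au + b. Substituting each data point gives a linear system:
  -a + b = -6
  b = -4
Solving the system yields a = 2, b = -4.
So q(u) = 2u - 4.
Then q(4) = 4.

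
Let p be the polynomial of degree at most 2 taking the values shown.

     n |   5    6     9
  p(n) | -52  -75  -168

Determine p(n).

p(n) = -2n^2 - n + 3

Write p(n) = an^2 + bn + c. Substituting each data point gives a linear system:
  25a + 5b + c = -52
  36a + 6b + c = -75
  81a + 9b + c = -168
Solving the system yields a = -2, b = -1, c = 3.
So p(n) = -2n² - n + 3.
Check: p(9) = -168. ✓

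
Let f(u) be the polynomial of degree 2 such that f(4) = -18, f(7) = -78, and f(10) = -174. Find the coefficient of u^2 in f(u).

Write f(u) = au^2 + bu + c. Substituting each data point gives a linear system:
  16a + 4b + c = -18
  49a + 7b + c = -78
  100a + 10b + c = -174
Solving the system yields a = -2, b = 2, c = 6.
So f(u) = -2u^2 + 2u + 6.
The leading coefficient is -2.

-2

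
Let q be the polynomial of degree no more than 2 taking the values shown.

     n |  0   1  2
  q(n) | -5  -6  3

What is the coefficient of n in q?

-6

Write q(n) = an^2 + bn + c. Substituting each data point gives a linear system:
  c = -5
  a + b + c = -6
  4a + 2b + c = 3
Solving the system yields a = 5, b = -6, c = -5.
So q(n) = 5n^2 - 6n - 5.
The coefficient of n is -6.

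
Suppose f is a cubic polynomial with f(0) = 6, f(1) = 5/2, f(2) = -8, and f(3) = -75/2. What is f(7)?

Write f(x) = ax^3 + bx^2 + cx + d. Substituting each data point gives a linear system:
  d = 6
  a + b + c + d = 5/2
  8a + 4b + 2c + d = -8
  27a + 9b + 3c + d = -75/2
Solving the system yields a = -2, b = 5/2, c = -4, d = 6.
So f(x) = -2x³ + (5/2)x² - 4x + 6.
Then f(7) = -1171/2.

-1171/2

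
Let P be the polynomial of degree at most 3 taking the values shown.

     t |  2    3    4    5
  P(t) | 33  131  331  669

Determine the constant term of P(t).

-1

Write P(t) = at^3 + bt^2 + ct + d. Substituting each data point gives a linear system:
  8a + 4b + 2c + d = 33
  27a + 9b + 3c + d = 131
  64a + 16b + 4c + d = 331
  125a + 25b + 5c + d = 669
Solving the system yields a = 6, b = -3, c = -1, d = -1.
So P(t) = 6t^3 - 3t^2 - t - 1.
The constant term is -1.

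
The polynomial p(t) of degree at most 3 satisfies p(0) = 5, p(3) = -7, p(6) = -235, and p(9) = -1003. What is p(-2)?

Using the Lagrange interpolation formula with nodes 0, 3, 6, 9:
  L_0(t) = (t - 3)(t - 6)(t - 9) / -162
  L_1(t) = t(t - 6)(t - 9) / 54
  L_2(t) = t(t - 3)(t - 9) / -54
  L_3(t) = t(t - 3)(t - 6) / 162
Then p(t) = 5·L_0(t) - 7·L_1(t) - 235·L_2(t) - 1003·L_3(t).
Expanding and collecting terms gives p(t) = -2t^3 + 6t^2 - 4t + 5.
Evaluating at t = -2: p(-2) = 53.

53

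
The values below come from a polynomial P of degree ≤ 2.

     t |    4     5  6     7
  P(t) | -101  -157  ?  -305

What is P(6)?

On equispaced nodes a degree-2 polynomial has vanishing third forward difference, so
  - P(4) + 3·P(5) - 3·P(6) + P(7) = 0.
Substituting the known values and solving for P(6):
  -3·P(6) = 675
  P(6) = -225.

-225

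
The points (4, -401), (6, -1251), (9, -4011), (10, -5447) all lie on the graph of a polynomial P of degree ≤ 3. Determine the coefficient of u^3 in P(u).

-5

Write P(u) = au^3 + bu^2 + cu + d. Substituting each data point gives a linear system:
  64a + 16b + 4c + d = -401
  216a + 36b + 6c + d = -1251
  729a + 81b + 9c + d = -4011
  1000a + 100b + 10c + d = -5447
Solving the system yields a = -5, b = -4, c = -5, d = 3.
So P(u) = -5u³ - 4u² - 5u + 3.
The leading coefficient is -5.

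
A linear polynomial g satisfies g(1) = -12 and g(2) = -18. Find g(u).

Write g(u) = au + b. Substituting each data point gives a linear system:
  a + b = -12
  2a + b = -18
Solving the system yields a = -6, b = -6.
So g(u) = -6u - 6.
Check: g(1) = -12. ✓

g(u) = -6u - 6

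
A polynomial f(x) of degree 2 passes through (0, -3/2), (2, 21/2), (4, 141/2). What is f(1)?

-3/2

Forward differences of the values at x = 0, 2, 4:
  f  : -3/2  21/2  141/2
  Δ  : 12  60
  Δ^2: 48
The second differences are constant, confirming degree 2.
Interpolating (Newton forward form) and evaluating at x = 1 gives f(1) = -3/2.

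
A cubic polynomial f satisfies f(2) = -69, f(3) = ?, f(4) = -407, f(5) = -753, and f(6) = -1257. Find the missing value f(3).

On equispaced nodes a degree-3 polynomial has vanishing fourth forward difference, so
  f(2) - 4·f(3) + 6·f(4) - 4·f(5) + f(6) = 0.
Substituting the known values and solving for f(3):
  -4·f(3) = 756
  f(3) = -189.

-189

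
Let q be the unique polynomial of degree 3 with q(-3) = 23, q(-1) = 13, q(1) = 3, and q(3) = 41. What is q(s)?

q(s) = s^3 + 3s^2 - 6s + 5

Write q(s) = as^3 + bs^2 + cs + d. Substituting each data point gives a linear system:
  -27a + 9b - 3c + d = 23
  -a + b - c + d = 13
  a + b + c + d = 3
  27a + 9b + 3c + d = 41
Solving the system yields a = 1, b = 3, c = -6, d = 5.
So q(s) = s^3 + 3s^2 - 6s + 5.
Check: q(-1) = 13. ✓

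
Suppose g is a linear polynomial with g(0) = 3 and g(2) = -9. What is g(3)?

-15

Using the Lagrange interpolation formula with nodes 0, 2:
  L_0(u) = (u - 2) / -2
  L_1(u) = u / 2
Then g(u) = 3·L_0(u) - 9·L_1(u).
Expanding and collecting terms gives g(u) = -6u + 3.
Evaluating at u = 3: g(3) = -15.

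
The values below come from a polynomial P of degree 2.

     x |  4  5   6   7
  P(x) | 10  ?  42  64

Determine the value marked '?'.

24

On equispaced nodes a degree-2 polynomial has vanishing third forward difference, so
  - P(4) + 3·P(5) - 3·P(6) + P(7) = 0.
Substituting the known values and solving for P(5):
  3·P(5) = 72
  P(5) = 24.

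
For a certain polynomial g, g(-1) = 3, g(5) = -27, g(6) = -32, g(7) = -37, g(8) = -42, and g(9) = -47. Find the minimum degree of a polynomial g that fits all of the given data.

1

Divided differences on the nodes -1, 5, 6, 7, 8, 9:
  order 0: 3  -27  -32  -37  -42  -47
  order 1: -5  -5  -5  -5  -5
  order 2: 0  0  0  0
  order 3: 0  0  0
  order 4: 0  0
  order 5: 0
The order-1 divided differences are all -5 (nonzero) and every higher order vanishes, so the data lies on a polynomial of degree exactly 1.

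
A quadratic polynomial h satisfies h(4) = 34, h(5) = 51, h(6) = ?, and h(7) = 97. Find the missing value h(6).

72

On equispaced nodes a degree-2 polynomial has vanishing third forward difference, so
  - h(4) + 3·h(5) - 3·h(6) + h(7) = 0.
Substituting the known values and solving for h(6):
  -3·h(6) = -216
  h(6) = 72.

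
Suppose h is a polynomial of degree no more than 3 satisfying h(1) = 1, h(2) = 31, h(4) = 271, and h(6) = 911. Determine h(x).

Write h(x) = ax^3 + bx^2 + cx + d. Substituting each data point gives a linear system:
  a + b + c + d = 1
  8a + 4b + 2c + d = 31
  64a + 16b + 4c + d = 271
  216a + 36b + 6c + d = 911
Solving the system yields a = 4, b = 2, c = -4, d = -1.
So h(x) = 4x^3 + 2x^2 - 4x - 1.
Check: h(4) = 271. ✓

h(x) = 4x^3 + 2x^2 - 4x - 1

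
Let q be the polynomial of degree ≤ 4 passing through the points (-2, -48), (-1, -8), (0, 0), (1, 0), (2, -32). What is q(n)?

q(n) = -2n^4 - 2n^2 + 4n

Write q(n) = an^4 + bn^3 + cn^2 + dn + e. Substituting each data point gives a linear system:
  16a - 8b + 4c - 2d + e = -48
  a - b + c - d + e = -8
  e = 0
  a + b + c + d + e = 0
  16a + 8b + 4c + 2d + e = -32
Solving the system yields a = -2, b = 0, c = -2, d = 4, e = 0.
So q(n) = -2n^4 - 2n^2 + 4n.
Check: q(1) = 0. ✓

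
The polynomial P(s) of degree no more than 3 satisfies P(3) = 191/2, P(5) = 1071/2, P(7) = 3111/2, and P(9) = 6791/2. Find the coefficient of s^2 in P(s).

-5/2

Write P(s) = as^3 + bs^2 + cs + d. Substituting each data point gives a linear system:
  27a + 9b + 3c + d = 191/2
  125a + 25b + 5c + d = 1071/2
  343a + 49b + 7c + d = 3111/2
  729a + 81b + 9c + d = 6791/2
Solving the system yields a = 5, b = -5/2, c = -5, d = -2.
So P(s) = 5s^3 - (5/2)s^2 - 5s - 2.
The coefficient of s^2 is -5/2.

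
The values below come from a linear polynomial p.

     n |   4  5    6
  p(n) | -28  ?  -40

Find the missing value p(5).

On equispaced nodes a degree-1 polynomial has vanishing second forward difference, so
  p(4) - 2·p(5) + p(6) = 0.
Substituting the known values and solving for p(5):
  -2·p(5) = 68
  p(5) = -34.

-34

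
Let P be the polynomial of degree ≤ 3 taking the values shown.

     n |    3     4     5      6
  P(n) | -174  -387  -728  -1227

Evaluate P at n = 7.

-1914

Forward differences of the values at n = 3, 4, 5, 6:
  P  : -174  -387  -728  -1227
  Δ  : -213  -341  -499
  Δ^2: -128  -158
  Δ^3: -30
The third differences are constant, confirming degree 3.
Interpolating (Newton forward form) and evaluating at n = 7 gives P(7) = -1914.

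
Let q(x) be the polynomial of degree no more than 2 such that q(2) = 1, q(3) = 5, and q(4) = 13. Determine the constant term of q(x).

5

Write q(x) = ax^2 + bx + c. Substituting each data point gives a linear system:
  4a + 2b + c = 1
  9a + 3b + c = 5
  16a + 4b + c = 13
Solving the system yields a = 2, b = -6, c = 5.
So q(x) = 2x^2 - 6x + 5.
The constant term is 5.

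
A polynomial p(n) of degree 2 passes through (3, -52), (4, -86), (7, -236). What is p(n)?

Write p(n) = an^2 + bn + c. Substituting each data point gives a linear system:
  9a + 3b + c = -52
  16a + 4b + c = -86
  49a + 7b + c = -236
Solving the system yields a = -4, b = -6, c = 2.
So p(n) = -4n^2 - 6n + 2.
Check: p(3) = -52. ✓

p(n) = -4n^2 - 6n + 2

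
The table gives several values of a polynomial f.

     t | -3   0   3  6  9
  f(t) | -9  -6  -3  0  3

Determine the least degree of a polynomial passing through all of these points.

Forward differences of the values at t = -3, 0, 3, 6, 9:
  f  : -9  -6  -3  0  3
  Δ  : 3  3  3  3
  Δ^2: 0  0  0
  Δ^3: 0  0
  Δ^4: 0
The first differences are constant (3) and nonzero, while all higher differences vanish, so the minimal degree is 1.

1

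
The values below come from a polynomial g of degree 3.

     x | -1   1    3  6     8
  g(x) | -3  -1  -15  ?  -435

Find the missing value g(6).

The 4 known points determine the degree-3 polynomial uniquely.
Write g(x) = ax^3 + bx^2 + cx + d. Substituting each data point gives a linear system:
  -a + b - c + d = -3
  a + b + c + d = -1
  27a + 9b + 3c + d = -15
  512a + 64b + 8c + d = -435
Solving the system yields a = -1, b = 1, c = 2, d = -3.
So g(x) = -x^3 + x^2 + 2x - 3.
Then g(6) = -171.

-171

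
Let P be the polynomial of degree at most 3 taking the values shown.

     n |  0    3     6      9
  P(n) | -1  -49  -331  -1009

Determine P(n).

P(n) = -n^3 - 4n^2 + 5n - 1

Using the Lagrange interpolation formula with nodes 0, 3, 6, 9:
  L_0(n) = (n - 3)(n - 6)(n - 9) / -162
  L_1(n) = n(n - 6)(n - 9) / 54
  L_2(n) = n(n - 3)(n - 9) / -54
  L_3(n) = n(n - 3)(n - 6) / 162
Then P(n) = -1·L_0(n) - 49·L_1(n) - 331·L_2(n) - 1009·L_3(n).
Expanding and collecting terms gives P(n) = -n³ - 4n² + 5n - 1.
Check: P(9) = -1009. ✓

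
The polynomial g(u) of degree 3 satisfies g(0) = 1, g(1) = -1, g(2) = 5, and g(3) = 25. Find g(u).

g(u) = u^3 + u^2 - 4u + 1

Write g(u) = au^3 + bu^2 + cu + d. Substituting each data point gives a linear system:
  d = 1
  a + b + c + d = -1
  8a + 4b + 2c + d = 5
  27a + 9b + 3c + d = 25
Solving the system yields a = 1, b = 1, c = -4, d = 1.
So g(u) = u^3 + u^2 - 4u + 1.
Check: g(1) = -1. ✓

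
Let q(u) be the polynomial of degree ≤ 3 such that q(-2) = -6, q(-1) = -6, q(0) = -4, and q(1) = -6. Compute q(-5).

66

Using the Lagrange interpolation formula with nodes -2, -1, 0, 1:
  L_0(u) = (u + 1)u(u - 1) / -6
  L_1(u) = (u + 2)u(u - 1) / 2
  L_2(u) = (u + 2)(u + 1)(u - 1) / -2
  L_3(u) = (u + 2)(u + 1)u / 6
Then q(u) = -6·L_0(u) - 6·L_1(u) - 4·L_2(u) - 6·L_3(u).
Expanding and collecting terms gives q(u) = -u^3 - 2u^2 + u - 4.
Evaluating at u = -5: q(-5) = 66.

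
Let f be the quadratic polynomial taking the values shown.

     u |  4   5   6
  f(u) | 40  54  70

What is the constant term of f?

4

Write f(u) = au^2 + bu + c. Substituting each data point gives a linear system:
  16a + 4b + c = 40
  25a + 5b + c = 54
  36a + 6b + c = 70
Solving the system yields a = 1, b = 5, c = 4.
So f(u) = u^2 + 5u + 4.
The constant term is 4.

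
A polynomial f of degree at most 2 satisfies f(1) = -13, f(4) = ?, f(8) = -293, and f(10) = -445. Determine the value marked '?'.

-85

The 3 known points determine the degree-2 polynomial uniquely.
Write f(s) = as^2 + bs + c. Substituting each data point gives a linear system:
  a + b + c = -13
  64a + 8b + c = -293
  100a + 10b + c = -445
Solving the system yields a = -4, b = -4, c = -5.
So f(s) = -4s^2 - 4s - 5.
Then f(4) = -85.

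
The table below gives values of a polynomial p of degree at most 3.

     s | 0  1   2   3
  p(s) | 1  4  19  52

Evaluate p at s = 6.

Using the Lagrange interpolation formula with nodes 0, 1, 2, 3:
  L_0(s) = (s - 1)(s - 2)(s - 3) / -6
  L_1(s) = s(s - 2)(s - 3) / 2
  L_2(s) = s(s - 1)(s - 3) / -2
  L_3(s) = s(s - 1)(s - 2) / 6
Then p(s) = 1·L_0(s) + 4·L_1(s) + 19·L_2(s) + 52·L_3(s).
Expanding and collecting terms gives p(s) = s³ + 3s² - s + 1.
Evaluating at s = 6: p(6) = 319.

319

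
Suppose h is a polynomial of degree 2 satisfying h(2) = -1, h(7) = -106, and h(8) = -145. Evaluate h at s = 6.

Write h(s) = as^2 + bs + c. Substituting each data point gives a linear system:
  4a + 2b + c = -1
  49a + 7b + c = -106
  64a + 8b + c = -145
Solving the system yields a = -3, b = 6, c = -1.
So h(s) = -3s² + 6s - 1.
Then h(6) = -73.

-73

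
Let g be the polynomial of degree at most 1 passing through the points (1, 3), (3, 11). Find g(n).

Using the Lagrange interpolation formula with nodes 1, 3:
  L_0(n) = (n - 3) / -2
  L_1(n) = (n - 1) / 2
Then g(n) = 3·L_0(n) + 11·L_1(n).
Expanding and collecting terms gives g(n) = 4n - 1.
Check: g(1) = 3. ✓

g(n) = 4n - 1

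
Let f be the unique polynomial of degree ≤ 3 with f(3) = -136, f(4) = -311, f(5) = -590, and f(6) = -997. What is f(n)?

f(n) = -4n^3 - 4n^2 + n + 5

Write f(n) = an^3 + bn^2 + cn + d. Substituting each data point gives a linear system:
  27a + 9b + 3c + d = -136
  64a + 16b + 4c + d = -311
  125a + 25b + 5c + d = -590
  216a + 36b + 6c + d = -997
Solving the system yields a = -4, b = -4, c = 1, d = 5.
So f(n) = -4n³ - 4n² + n + 5.
Check: f(4) = -311. ✓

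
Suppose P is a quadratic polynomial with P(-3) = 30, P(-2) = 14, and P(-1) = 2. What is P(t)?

P(t) = 2t^2 - 6t - 6

Write P(t) = at^2 + bt + c. Substituting each data point gives a linear system:
  9a - 3b + c = 30
  4a - 2b + c = 14
  a - b + c = 2
Solving the system yields a = 2, b = -6, c = -6.
So P(t) = 2t^2 - 6t - 6.
Check: P(-1) = 2. ✓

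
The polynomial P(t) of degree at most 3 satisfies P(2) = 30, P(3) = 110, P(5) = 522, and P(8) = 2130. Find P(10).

Using the Lagrange interpolation formula with nodes 2, 3, 5, 8:
  L_0(t) = (t - 3)(t - 5)(t - 8) / -18
  L_1(t) = (t - 2)(t - 5)(t - 8) / 10
  L_2(t) = (t - 2)(t - 3)(t - 8) / -18
  L_3(t) = (t - 2)(t - 3)(t - 5) / 90
Then P(t) = 30·L_0(t) + 110·L_1(t) + 522·L_2(t) + 2130·L_3(t).
Expanding and collecting terms gives P(t) = 4t^3 + 2t^2 - 6t + 2.
Evaluating at t = 10: P(10) = 4142.

4142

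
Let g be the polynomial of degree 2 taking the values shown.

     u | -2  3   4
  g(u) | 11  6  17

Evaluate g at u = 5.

Write g(u) = au^2 + bu + c. Substituting each data point gives a linear system:
  4a - 2b + c = 11
  9a + 3b + c = 6
  16a + 4b + c = 17
Solving the system yields a = 2, b = -3, c = -3.
So g(u) = 2u^2 - 3u - 3.
Then g(5) = 32.

32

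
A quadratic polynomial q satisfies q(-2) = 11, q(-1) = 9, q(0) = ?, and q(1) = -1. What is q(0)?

The 3 known points determine the degree-2 polynomial uniquely.
Write q(u) = au^2 + bu + c. Substituting each data point gives a linear system:
  4a - 2b + c = 11
  a - b + c = 9
  a + b + c = -1
Solving the system yields a = -1, b = -5, c = 5.
So q(u) = -u² - 5u + 5.
Then q(0) = 5.

5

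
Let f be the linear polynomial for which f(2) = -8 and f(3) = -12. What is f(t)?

Write f(t) = at + b. Substituting each data point gives a linear system:
  2a + b = -8
  3a + b = -12
Solving the system yields a = -4, b = 0.
So f(t) = -4t.
Check: f(2) = -8. ✓

f(t) = -4t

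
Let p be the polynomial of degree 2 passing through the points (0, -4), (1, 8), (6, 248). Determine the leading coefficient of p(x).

6

Write p(x) = ax^2 + bx + c. Substituting each data point gives a linear system:
  c = -4
  a + b + c = 8
  36a + 6b + c = 248
Solving the system yields a = 6, b = 6, c = -4.
So p(x) = 6x^2 + 6x - 4.
The leading coefficient is 6.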